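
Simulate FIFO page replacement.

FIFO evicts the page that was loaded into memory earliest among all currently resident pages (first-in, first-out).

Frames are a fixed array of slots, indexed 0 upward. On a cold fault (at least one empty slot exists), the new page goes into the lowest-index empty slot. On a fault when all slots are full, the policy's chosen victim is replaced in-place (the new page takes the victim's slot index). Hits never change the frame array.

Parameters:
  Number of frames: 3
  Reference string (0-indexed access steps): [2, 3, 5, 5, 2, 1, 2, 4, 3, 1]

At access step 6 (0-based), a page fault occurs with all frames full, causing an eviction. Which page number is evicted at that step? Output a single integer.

Answer: 3

Derivation:
Step 0: ref 2 -> FAULT, frames=[2,-,-]
Step 1: ref 3 -> FAULT, frames=[2,3,-]
Step 2: ref 5 -> FAULT, frames=[2,3,5]
Step 3: ref 5 -> HIT, frames=[2,3,5]
Step 4: ref 2 -> HIT, frames=[2,3,5]
Step 5: ref 1 -> FAULT, evict 2, frames=[1,3,5]
Step 6: ref 2 -> FAULT, evict 3, frames=[1,2,5]
At step 6: evicted page 3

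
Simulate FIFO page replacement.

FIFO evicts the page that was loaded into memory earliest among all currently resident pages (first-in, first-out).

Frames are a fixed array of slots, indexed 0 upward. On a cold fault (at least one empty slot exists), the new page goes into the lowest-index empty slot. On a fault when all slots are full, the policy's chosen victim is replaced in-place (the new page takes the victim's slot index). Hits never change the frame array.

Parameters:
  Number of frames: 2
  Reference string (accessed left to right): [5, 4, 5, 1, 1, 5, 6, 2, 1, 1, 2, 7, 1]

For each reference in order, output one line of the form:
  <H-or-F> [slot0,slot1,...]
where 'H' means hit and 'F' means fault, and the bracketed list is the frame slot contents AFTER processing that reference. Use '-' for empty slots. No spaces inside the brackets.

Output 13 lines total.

F [5,-]
F [5,4]
H [5,4]
F [1,4]
H [1,4]
F [1,5]
F [6,5]
F [6,2]
F [1,2]
H [1,2]
H [1,2]
F [1,7]
H [1,7]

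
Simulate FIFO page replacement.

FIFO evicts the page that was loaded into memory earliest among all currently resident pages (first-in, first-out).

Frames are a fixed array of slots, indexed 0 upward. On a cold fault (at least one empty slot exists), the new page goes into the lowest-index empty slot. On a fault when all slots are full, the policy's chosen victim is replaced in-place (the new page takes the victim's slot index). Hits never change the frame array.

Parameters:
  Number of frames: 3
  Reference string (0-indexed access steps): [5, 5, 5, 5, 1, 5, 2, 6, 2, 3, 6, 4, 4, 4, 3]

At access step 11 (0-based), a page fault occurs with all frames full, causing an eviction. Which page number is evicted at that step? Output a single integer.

Answer: 2

Derivation:
Step 0: ref 5 -> FAULT, frames=[5,-,-]
Step 1: ref 5 -> HIT, frames=[5,-,-]
Step 2: ref 5 -> HIT, frames=[5,-,-]
Step 3: ref 5 -> HIT, frames=[5,-,-]
Step 4: ref 1 -> FAULT, frames=[5,1,-]
Step 5: ref 5 -> HIT, frames=[5,1,-]
Step 6: ref 2 -> FAULT, frames=[5,1,2]
Step 7: ref 6 -> FAULT, evict 5, frames=[6,1,2]
Step 8: ref 2 -> HIT, frames=[6,1,2]
Step 9: ref 3 -> FAULT, evict 1, frames=[6,3,2]
Step 10: ref 6 -> HIT, frames=[6,3,2]
Step 11: ref 4 -> FAULT, evict 2, frames=[6,3,4]
At step 11: evicted page 2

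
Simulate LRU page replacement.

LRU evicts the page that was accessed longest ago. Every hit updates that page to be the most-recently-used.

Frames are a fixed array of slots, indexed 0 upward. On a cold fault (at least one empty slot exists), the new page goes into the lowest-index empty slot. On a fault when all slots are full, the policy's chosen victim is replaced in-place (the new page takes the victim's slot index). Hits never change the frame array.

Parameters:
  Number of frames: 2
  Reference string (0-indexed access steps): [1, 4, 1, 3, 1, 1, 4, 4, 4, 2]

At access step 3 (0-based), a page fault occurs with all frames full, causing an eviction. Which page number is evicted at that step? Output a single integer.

Answer: 4

Derivation:
Step 0: ref 1 -> FAULT, frames=[1,-]
Step 1: ref 4 -> FAULT, frames=[1,4]
Step 2: ref 1 -> HIT, frames=[1,4]
Step 3: ref 3 -> FAULT, evict 4, frames=[1,3]
At step 3: evicted page 4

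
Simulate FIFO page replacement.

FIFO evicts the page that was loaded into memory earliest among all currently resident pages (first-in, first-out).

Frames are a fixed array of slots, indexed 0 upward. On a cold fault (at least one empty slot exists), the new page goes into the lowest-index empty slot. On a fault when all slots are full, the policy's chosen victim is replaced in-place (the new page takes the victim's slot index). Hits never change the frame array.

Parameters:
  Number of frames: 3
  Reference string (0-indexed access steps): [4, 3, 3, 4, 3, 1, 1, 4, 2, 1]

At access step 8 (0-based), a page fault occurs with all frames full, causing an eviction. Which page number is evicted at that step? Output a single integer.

Answer: 4

Derivation:
Step 0: ref 4 -> FAULT, frames=[4,-,-]
Step 1: ref 3 -> FAULT, frames=[4,3,-]
Step 2: ref 3 -> HIT, frames=[4,3,-]
Step 3: ref 4 -> HIT, frames=[4,3,-]
Step 4: ref 3 -> HIT, frames=[4,3,-]
Step 5: ref 1 -> FAULT, frames=[4,3,1]
Step 6: ref 1 -> HIT, frames=[4,3,1]
Step 7: ref 4 -> HIT, frames=[4,3,1]
Step 8: ref 2 -> FAULT, evict 4, frames=[2,3,1]
At step 8: evicted page 4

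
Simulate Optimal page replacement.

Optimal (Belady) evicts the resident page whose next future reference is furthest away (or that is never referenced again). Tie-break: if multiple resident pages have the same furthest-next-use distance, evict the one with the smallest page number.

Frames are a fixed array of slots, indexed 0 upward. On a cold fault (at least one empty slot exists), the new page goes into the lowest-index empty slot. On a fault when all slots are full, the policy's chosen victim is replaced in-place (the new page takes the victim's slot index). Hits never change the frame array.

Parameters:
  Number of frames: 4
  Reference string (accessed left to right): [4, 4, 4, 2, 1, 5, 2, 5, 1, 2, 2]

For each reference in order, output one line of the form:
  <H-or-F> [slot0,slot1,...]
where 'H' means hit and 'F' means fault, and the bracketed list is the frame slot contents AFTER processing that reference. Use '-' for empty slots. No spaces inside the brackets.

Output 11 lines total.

F [4,-,-,-]
H [4,-,-,-]
H [4,-,-,-]
F [4,2,-,-]
F [4,2,1,-]
F [4,2,1,5]
H [4,2,1,5]
H [4,2,1,5]
H [4,2,1,5]
H [4,2,1,5]
H [4,2,1,5]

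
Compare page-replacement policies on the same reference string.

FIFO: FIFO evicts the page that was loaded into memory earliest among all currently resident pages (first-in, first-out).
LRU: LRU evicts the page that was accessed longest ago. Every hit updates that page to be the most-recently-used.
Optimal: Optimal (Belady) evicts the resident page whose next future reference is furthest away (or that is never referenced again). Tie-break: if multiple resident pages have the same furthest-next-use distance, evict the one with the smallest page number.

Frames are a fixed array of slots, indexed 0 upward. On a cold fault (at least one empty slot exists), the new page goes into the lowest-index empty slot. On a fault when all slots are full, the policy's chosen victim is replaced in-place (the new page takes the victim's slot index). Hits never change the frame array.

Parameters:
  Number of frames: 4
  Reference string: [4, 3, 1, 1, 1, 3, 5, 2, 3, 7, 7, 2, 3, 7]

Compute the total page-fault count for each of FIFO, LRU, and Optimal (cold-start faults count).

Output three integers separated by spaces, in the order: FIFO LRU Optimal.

--- FIFO ---
  step 0: ref 4 -> FAULT, frames=[4,-,-,-] (faults so far: 1)
  step 1: ref 3 -> FAULT, frames=[4,3,-,-] (faults so far: 2)
  step 2: ref 1 -> FAULT, frames=[4,3,1,-] (faults so far: 3)
  step 3: ref 1 -> HIT, frames=[4,3,1,-] (faults so far: 3)
  step 4: ref 1 -> HIT, frames=[4,3,1,-] (faults so far: 3)
  step 5: ref 3 -> HIT, frames=[4,3,1,-] (faults so far: 3)
  step 6: ref 5 -> FAULT, frames=[4,3,1,5] (faults so far: 4)
  step 7: ref 2 -> FAULT, evict 4, frames=[2,3,1,5] (faults so far: 5)
  step 8: ref 3 -> HIT, frames=[2,3,1,5] (faults so far: 5)
  step 9: ref 7 -> FAULT, evict 3, frames=[2,7,1,5] (faults so far: 6)
  step 10: ref 7 -> HIT, frames=[2,7,1,5] (faults so far: 6)
  step 11: ref 2 -> HIT, frames=[2,7,1,5] (faults so far: 6)
  step 12: ref 3 -> FAULT, evict 1, frames=[2,7,3,5] (faults so far: 7)
  step 13: ref 7 -> HIT, frames=[2,7,3,5] (faults so far: 7)
  FIFO total faults: 7
--- LRU ---
  step 0: ref 4 -> FAULT, frames=[4,-,-,-] (faults so far: 1)
  step 1: ref 3 -> FAULT, frames=[4,3,-,-] (faults so far: 2)
  step 2: ref 1 -> FAULT, frames=[4,3,1,-] (faults so far: 3)
  step 3: ref 1 -> HIT, frames=[4,3,1,-] (faults so far: 3)
  step 4: ref 1 -> HIT, frames=[4,3,1,-] (faults so far: 3)
  step 5: ref 3 -> HIT, frames=[4,3,1,-] (faults so far: 3)
  step 6: ref 5 -> FAULT, frames=[4,3,1,5] (faults so far: 4)
  step 7: ref 2 -> FAULT, evict 4, frames=[2,3,1,5] (faults so far: 5)
  step 8: ref 3 -> HIT, frames=[2,3,1,5] (faults so far: 5)
  step 9: ref 7 -> FAULT, evict 1, frames=[2,3,7,5] (faults so far: 6)
  step 10: ref 7 -> HIT, frames=[2,3,7,5] (faults so far: 6)
  step 11: ref 2 -> HIT, frames=[2,3,7,5] (faults so far: 6)
  step 12: ref 3 -> HIT, frames=[2,3,7,5] (faults so far: 6)
  step 13: ref 7 -> HIT, frames=[2,3,7,5] (faults so far: 6)
  LRU total faults: 6
--- Optimal ---
  step 0: ref 4 -> FAULT, frames=[4,-,-,-] (faults so far: 1)
  step 1: ref 3 -> FAULT, frames=[4,3,-,-] (faults so far: 2)
  step 2: ref 1 -> FAULT, frames=[4,3,1,-] (faults so far: 3)
  step 3: ref 1 -> HIT, frames=[4,3,1,-] (faults so far: 3)
  step 4: ref 1 -> HIT, frames=[4,3,1,-] (faults so far: 3)
  step 5: ref 3 -> HIT, frames=[4,3,1,-] (faults so far: 3)
  step 6: ref 5 -> FAULT, frames=[4,3,1,5] (faults so far: 4)
  step 7: ref 2 -> FAULT, evict 1, frames=[4,3,2,5] (faults so far: 5)
  step 8: ref 3 -> HIT, frames=[4,3,2,5] (faults so far: 5)
  step 9: ref 7 -> FAULT, evict 4, frames=[7,3,2,5] (faults so far: 6)
  step 10: ref 7 -> HIT, frames=[7,3,2,5] (faults so far: 6)
  step 11: ref 2 -> HIT, frames=[7,3,2,5] (faults so far: 6)
  step 12: ref 3 -> HIT, frames=[7,3,2,5] (faults so far: 6)
  step 13: ref 7 -> HIT, frames=[7,3,2,5] (faults so far: 6)
  Optimal total faults: 6

Answer: 7 6 6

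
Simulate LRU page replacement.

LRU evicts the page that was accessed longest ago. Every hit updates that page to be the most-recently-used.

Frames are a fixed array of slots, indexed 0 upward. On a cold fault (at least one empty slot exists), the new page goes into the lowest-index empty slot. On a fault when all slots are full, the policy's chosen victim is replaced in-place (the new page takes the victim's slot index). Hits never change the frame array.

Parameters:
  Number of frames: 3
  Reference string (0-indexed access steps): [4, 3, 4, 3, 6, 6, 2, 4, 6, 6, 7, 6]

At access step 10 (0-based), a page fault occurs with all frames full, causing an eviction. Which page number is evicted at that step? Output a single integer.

Answer: 2

Derivation:
Step 0: ref 4 -> FAULT, frames=[4,-,-]
Step 1: ref 3 -> FAULT, frames=[4,3,-]
Step 2: ref 4 -> HIT, frames=[4,3,-]
Step 3: ref 3 -> HIT, frames=[4,3,-]
Step 4: ref 6 -> FAULT, frames=[4,3,6]
Step 5: ref 6 -> HIT, frames=[4,3,6]
Step 6: ref 2 -> FAULT, evict 4, frames=[2,3,6]
Step 7: ref 4 -> FAULT, evict 3, frames=[2,4,6]
Step 8: ref 6 -> HIT, frames=[2,4,6]
Step 9: ref 6 -> HIT, frames=[2,4,6]
Step 10: ref 7 -> FAULT, evict 2, frames=[7,4,6]
At step 10: evicted page 2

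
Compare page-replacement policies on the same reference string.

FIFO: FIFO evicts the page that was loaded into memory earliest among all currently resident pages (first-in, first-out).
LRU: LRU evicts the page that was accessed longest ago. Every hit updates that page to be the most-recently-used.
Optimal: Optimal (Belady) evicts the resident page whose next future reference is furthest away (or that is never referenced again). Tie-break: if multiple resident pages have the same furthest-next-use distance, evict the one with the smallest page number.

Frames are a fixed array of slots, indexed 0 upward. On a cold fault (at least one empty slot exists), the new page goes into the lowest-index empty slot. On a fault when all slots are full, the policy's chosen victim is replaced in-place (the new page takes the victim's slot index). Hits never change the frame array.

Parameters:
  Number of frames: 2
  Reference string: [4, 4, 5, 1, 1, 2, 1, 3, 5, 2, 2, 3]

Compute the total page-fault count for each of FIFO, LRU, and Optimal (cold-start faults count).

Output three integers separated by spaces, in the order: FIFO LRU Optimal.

--- FIFO ---
  step 0: ref 4 -> FAULT, frames=[4,-] (faults so far: 1)
  step 1: ref 4 -> HIT, frames=[4,-] (faults so far: 1)
  step 2: ref 5 -> FAULT, frames=[4,5] (faults so far: 2)
  step 3: ref 1 -> FAULT, evict 4, frames=[1,5] (faults so far: 3)
  step 4: ref 1 -> HIT, frames=[1,5] (faults so far: 3)
  step 5: ref 2 -> FAULT, evict 5, frames=[1,2] (faults so far: 4)
  step 6: ref 1 -> HIT, frames=[1,2] (faults so far: 4)
  step 7: ref 3 -> FAULT, evict 1, frames=[3,2] (faults so far: 5)
  step 8: ref 5 -> FAULT, evict 2, frames=[3,5] (faults so far: 6)
  step 9: ref 2 -> FAULT, evict 3, frames=[2,5] (faults so far: 7)
  step 10: ref 2 -> HIT, frames=[2,5] (faults so far: 7)
  step 11: ref 3 -> FAULT, evict 5, frames=[2,3] (faults so far: 8)
  FIFO total faults: 8
--- LRU ---
  step 0: ref 4 -> FAULT, frames=[4,-] (faults so far: 1)
  step 1: ref 4 -> HIT, frames=[4,-] (faults so far: 1)
  step 2: ref 5 -> FAULT, frames=[4,5] (faults so far: 2)
  step 3: ref 1 -> FAULT, evict 4, frames=[1,5] (faults so far: 3)
  step 4: ref 1 -> HIT, frames=[1,5] (faults so far: 3)
  step 5: ref 2 -> FAULT, evict 5, frames=[1,2] (faults so far: 4)
  step 6: ref 1 -> HIT, frames=[1,2] (faults so far: 4)
  step 7: ref 3 -> FAULT, evict 2, frames=[1,3] (faults so far: 5)
  step 8: ref 5 -> FAULT, evict 1, frames=[5,3] (faults so far: 6)
  step 9: ref 2 -> FAULT, evict 3, frames=[5,2] (faults so far: 7)
  step 10: ref 2 -> HIT, frames=[5,2] (faults so far: 7)
  step 11: ref 3 -> FAULT, evict 5, frames=[3,2] (faults so far: 8)
  LRU total faults: 8
--- Optimal ---
  step 0: ref 4 -> FAULT, frames=[4,-] (faults so far: 1)
  step 1: ref 4 -> HIT, frames=[4,-] (faults so far: 1)
  step 2: ref 5 -> FAULT, frames=[4,5] (faults so far: 2)
  step 3: ref 1 -> FAULT, evict 4, frames=[1,5] (faults so far: 3)
  step 4: ref 1 -> HIT, frames=[1,5] (faults so far: 3)
  step 5: ref 2 -> FAULT, evict 5, frames=[1,2] (faults so far: 4)
  step 6: ref 1 -> HIT, frames=[1,2] (faults so far: 4)
  step 7: ref 3 -> FAULT, evict 1, frames=[3,2] (faults so far: 5)
  step 8: ref 5 -> FAULT, evict 3, frames=[5,2] (faults so far: 6)
  step 9: ref 2 -> HIT, frames=[5,2] (faults so far: 6)
  step 10: ref 2 -> HIT, frames=[5,2] (faults so far: 6)
  step 11: ref 3 -> FAULT, evict 2, frames=[5,3] (faults so far: 7)
  Optimal total faults: 7

Answer: 8 8 7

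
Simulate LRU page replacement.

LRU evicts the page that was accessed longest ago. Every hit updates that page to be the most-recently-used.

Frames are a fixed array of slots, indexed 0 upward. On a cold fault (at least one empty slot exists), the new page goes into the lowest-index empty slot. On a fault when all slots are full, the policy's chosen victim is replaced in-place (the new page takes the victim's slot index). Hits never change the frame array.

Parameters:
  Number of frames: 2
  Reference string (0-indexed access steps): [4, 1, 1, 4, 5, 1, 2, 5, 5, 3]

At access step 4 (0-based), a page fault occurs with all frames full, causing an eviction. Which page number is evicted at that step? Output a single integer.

Answer: 1

Derivation:
Step 0: ref 4 -> FAULT, frames=[4,-]
Step 1: ref 1 -> FAULT, frames=[4,1]
Step 2: ref 1 -> HIT, frames=[4,1]
Step 3: ref 4 -> HIT, frames=[4,1]
Step 4: ref 5 -> FAULT, evict 1, frames=[4,5]
At step 4: evicted page 1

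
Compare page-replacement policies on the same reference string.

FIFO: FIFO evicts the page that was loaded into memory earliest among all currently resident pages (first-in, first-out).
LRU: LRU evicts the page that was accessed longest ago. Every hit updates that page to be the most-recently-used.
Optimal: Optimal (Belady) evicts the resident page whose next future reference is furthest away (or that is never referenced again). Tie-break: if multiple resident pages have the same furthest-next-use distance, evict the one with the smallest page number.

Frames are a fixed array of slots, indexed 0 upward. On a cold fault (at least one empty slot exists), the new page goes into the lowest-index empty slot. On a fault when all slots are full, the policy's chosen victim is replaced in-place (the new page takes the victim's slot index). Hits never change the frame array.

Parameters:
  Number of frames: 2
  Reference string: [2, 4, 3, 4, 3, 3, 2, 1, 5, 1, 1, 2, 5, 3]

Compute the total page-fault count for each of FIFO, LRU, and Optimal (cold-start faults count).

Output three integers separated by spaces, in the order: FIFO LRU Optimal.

Answer: 8 9 8

Derivation:
--- FIFO ---
  step 0: ref 2 -> FAULT, frames=[2,-] (faults so far: 1)
  step 1: ref 4 -> FAULT, frames=[2,4] (faults so far: 2)
  step 2: ref 3 -> FAULT, evict 2, frames=[3,4] (faults so far: 3)
  step 3: ref 4 -> HIT, frames=[3,4] (faults so far: 3)
  step 4: ref 3 -> HIT, frames=[3,4] (faults so far: 3)
  step 5: ref 3 -> HIT, frames=[3,4] (faults so far: 3)
  step 6: ref 2 -> FAULT, evict 4, frames=[3,2] (faults so far: 4)
  step 7: ref 1 -> FAULT, evict 3, frames=[1,2] (faults so far: 5)
  step 8: ref 5 -> FAULT, evict 2, frames=[1,5] (faults so far: 6)
  step 9: ref 1 -> HIT, frames=[1,5] (faults so far: 6)
  step 10: ref 1 -> HIT, frames=[1,5] (faults so far: 6)
  step 11: ref 2 -> FAULT, evict 1, frames=[2,5] (faults so far: 7)
  step 12: ref 5 -> HIT, frames=[2,5] (faults so far: 7)
  step 13: ref 3 -> FAULT, evict 5, frames=[2,3] (faults so far: 8)
  FIFO total faults: 8
--- LRU ---
  step 0: ref 2 -> FAULT, frames=[2,-] (faults so far: 1)
  step 1: ref 4 -> FAULT, frames=[2,4] (faults so far: 2)
  step 2: ref 3 -> FAULT, evict 2, frames=[3,4] (faults so far: 3)
  step 3: ref 4 -> HIT, frames=[3,4] (faults so far: 3)
  step 4: ref 3 -> HIT, frames=[3,4] (faults so far: 3)
  step 5: ref 3 -> HIT, frames=[3,4] (faults so far: 3)
  step 6: ref 2 -> FAULT, evict 4, frames=[3,2] (faults so far: 4)
  step 7: ref 1 -> FAULT, evict 3, frames=[1,2] (faults so far: 5)
  step 8: ref 5 -> FAULT, evict 2, frames=[1,5] (faults so far: 6)
  step 9: ref 1 -> HIT, frames=[1,5] (faults so far: 6)
  step 10: ref 1 -> HIT, frames=[1,5] (faults so far: 6)
  step 11: ref 2 -> FAULT, evict 5, frames=[1,2] (faults so far: 7)
  step 12: ref 5 -> FAULT, evict 1, frames=[5,2] (faults so far: 8)
  step 13: ref 3 -> FAULT, evict 2, frames=[5,3] (faults so far: 9)
  LRU total faults: 9
--- Optimal ---
  step 0: ref 2 -> FAULT, frames=[2,-] (faults so far: 1)
  step 1: ref 4 -> FAULT, frames=[2,4] (faults so far: 2)
  step 2: ref 3 -> FAULT, evict 2, frames=[3,4] (faults so far: 3)
  step 3: ref 4 -> HIT, frames=[3,4] (faults so far: 3)
  step 4: ref 3 -> HIT, frames=[3,4] (faults so far: 3)
  step 5: ref 3 -> HIT, frames=[3,4] (faults so far: 3)
  step 6: ref 2 -> FAULT, evict 4, frames=[3,2] (faults so far: 4)
  step 7: ref 1 -> FAULT, evict 3, frames=[1,2] (faults so far: 5)
  step 8: ref 5 -> FAULT, evict 2, frames=[1,5] (faults so far: 6)
  step 9: ref 1 -> HIT, frames=[1,5] (faults so far: 6)
  step 10: ref 1 -> HIT, frames=[1,5] (faults so far: 6)
  step 11: ref 2 -> FAULT, evict 1, frames=[2,5] (faults so far: 7)
  step 12: ref 5 -> HIT, frames=[2,5] (faults so far: 7)
  step 13: ref 3 -> FAULT, evict 2, frames=[3,5] (faults so far: 8)
  Optimal total faults: 8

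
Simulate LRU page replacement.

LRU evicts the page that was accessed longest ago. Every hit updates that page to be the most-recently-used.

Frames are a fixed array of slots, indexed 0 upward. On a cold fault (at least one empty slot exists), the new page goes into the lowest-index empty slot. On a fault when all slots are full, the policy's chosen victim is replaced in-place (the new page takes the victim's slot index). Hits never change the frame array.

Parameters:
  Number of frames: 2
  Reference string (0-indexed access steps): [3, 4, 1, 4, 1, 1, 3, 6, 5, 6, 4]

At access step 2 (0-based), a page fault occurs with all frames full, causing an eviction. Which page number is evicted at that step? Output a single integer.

Step 0: ref 3 -> FAULT, frames=[3,-]
Step 1: ref 4 -> FAULT, frames=[3,4]
Step 2: ref 1 -> FAULT, evict 3, frames=[1,4]
At step 2: evicted page 3

Answer: 3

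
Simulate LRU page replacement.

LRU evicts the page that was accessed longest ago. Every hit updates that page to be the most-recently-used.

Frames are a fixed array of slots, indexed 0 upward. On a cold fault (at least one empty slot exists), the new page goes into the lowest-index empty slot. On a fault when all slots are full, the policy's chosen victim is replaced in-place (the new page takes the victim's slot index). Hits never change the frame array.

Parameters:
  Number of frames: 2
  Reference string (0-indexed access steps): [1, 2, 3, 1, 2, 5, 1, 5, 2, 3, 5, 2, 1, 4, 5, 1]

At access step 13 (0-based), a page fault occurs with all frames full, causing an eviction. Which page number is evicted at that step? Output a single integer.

Answer: 2

Derivation:
Step 0: ref 1 -> FAULT, frames=[1,-]
Step 1: ref 2 -> FAULT, frames=[1,2]
Step 2: ref 3 -> FAULT, evict 1, frames=[3,2]
Step 3: ref 1 -> FAULT, evict 2, frames=[3,1]
Step 4: ref 2 -> FAULT, evict 3, frames=[2,1]
Step 5: ref 5 -> FAULT, evict 1, frames=[2,5]
Step 6: ref 1 -> FAULT, evict 2, frames=[1,5]
Step 7: ref 5 -> HIT, frames=[1,5]
Step 8: ref 2 -> FAULT, evict 1, frames=[2,5]
Step 9: ref 3 -> FAULT, evict 5, frames=[2,3]
Step 10: ref 5 -> FAULT, evict 2, frames=[5,3]
Step 11: ref 2 -> FAULT, evict 3, frames=[5,2]
Step 12: ref 1 -> FAULT, evict 5, frames=[1,2]
Step 13: ref 4 -> FAULT, evict 2, frames=[1,4]
At step 13: evicted page 2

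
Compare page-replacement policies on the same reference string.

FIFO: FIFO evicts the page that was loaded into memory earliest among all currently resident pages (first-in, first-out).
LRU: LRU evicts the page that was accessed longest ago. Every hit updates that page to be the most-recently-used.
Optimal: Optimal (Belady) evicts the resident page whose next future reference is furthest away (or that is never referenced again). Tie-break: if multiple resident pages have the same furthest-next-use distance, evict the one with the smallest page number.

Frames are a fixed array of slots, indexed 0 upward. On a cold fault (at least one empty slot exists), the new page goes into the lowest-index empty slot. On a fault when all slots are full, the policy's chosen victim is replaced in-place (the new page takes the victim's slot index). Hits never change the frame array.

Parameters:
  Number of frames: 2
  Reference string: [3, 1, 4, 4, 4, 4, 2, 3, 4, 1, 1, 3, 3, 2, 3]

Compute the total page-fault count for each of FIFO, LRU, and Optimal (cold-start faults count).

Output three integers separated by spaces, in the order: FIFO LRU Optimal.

Answer: 9 9 7

Derivation:
--- FIFO ---
  step 0: ref 3 -> FAULT, frames=[3,-] (faults so far: 1)
  step 1: ref 1 -> FAULT, frames=[3,1] (faults so far: 2)
  step 2: ref 4 -> FAULT, evict 3, frames=[4,1] (faults so far: 3)
  step 3: ref 4 -> HIT, frames=[4,1] (faults so far: 3)
  step 4: ref 4 -> HIT, frames=[4,1] (faults so far: 3)
  step 5: ref 4 -> HIT, frames=[4,1] (faults so far: 3)
  step 6: ref 2 -> FAULT, evict 1, frames=[4,2] (faults so far: 4)
  step 7: ref 3 -> FAULT, evict 4, frames=[3,2] (faults so far: 5)
  step 8: ref 4 -> FAULT, evict 2, frames=[3,4] (faults so far: 6)
  step 9: ref 1 -> FAULT, evict 3, frames=[1,4] (faults so far: 7)
  step 10: ref 1 -> HIT, frames=[1,4] (faults so far: 7)
  step 11: ref 3 -> FAULT, evict 4, frames=[1,3] (faults so far: 8)
  step 12: ref 3 -> HIT, frames=[1,3] (faults so far: 8)
  step 13: ref 2 -> FAULT, evict 1, frames=[2,3] (faults so far: 9)
  step 14: ref 3 -> HIT, frames=[2,3] (faults so far: 9)
  FIFO total faults: 9
--- LRU ---
  step 0: ref 3 -> FAULT, frames=[3,-] (faults so far: 1)
  step 1: ref 1 -> FAULT, frames=[3,1] (faults so far: 2)
  step 2: ref 4 -> FAULT, evict 3, frames=[4,1] (faults so far: 3)
  step 3: ref 4 -> HIT, frames=[4,1] (faults so far: 3)
  step 4: ref 4 -> HIT, frames=[4,1] (faults so far: 3)
  step 5: ref 4 -> HIT, frames=[4,1] (faults so far: 3)
  step 6: ref 2 -> FAULT, evict 1, frames=[4,2] (faults so far: 4)
  step 7: ref 3 -> FAULT, evict 4, frames=[3,2] (faults so far: 5)
  step 8: ref 4 -> FAULT, evict 2, frames=[3,4] (faults so far: 6)
  step 9: ref 1 -> FAULT, evict 3, frames=[1,4] (faults so far: 7)
  step 10: ref 1 -> HIT, frames=[1,4] (faults so far: 7)
  step 11: ref 3 -> FAULT, evict 4, frames=[1,3] (faults so far: 8)
  step 12: ref 3 -> HIT, frames=[1,3] (faults so far: 8)
  step 13: ref 2 -> FAULT, evict 1, frames=[2,3] (faults so far: 9)
  step 14: ref 3 -> HIT, frames=[2,3] (faults so far: 9)
  LRU total faults: 9
--- Optimal ---
  step 0: ref 3 -> FAULT, frames=[3,-] (faults so far: 1)
  step 1: ref 1 -> FAULT, frames=[3,1] (faults so far: 2)
  step 2: ref 4 -> FAULT, evict 1, frames=[3,4] (faults so far: 3)
  step 3: ref 4 -> HIT, frames=[3,4] (faults so far: 3)
  step 4: ref 4 -> HIT, frames=[3,4] (faults so far: 3)
  step 5: ref 4 -> HIT, frames=[3,4] (faults so far: 3)
  step 6: ref 2 -> FAULT, evict 4, frames=[3,2] (faults so far: 4)
  step 7: ref 3 -> HIT, frames=[3,2] (faults so far: 4)
  step 8: ref 4 -> FAULT, evict 2, frames=[3,4] (faults so far: 5)
  step 9: ref 1 -> FAULT, evict 4, frames=[3,1] (faults so far: 6)
  step 10: ref 1 -> HIT, frames=[3,1] (faults so far: 6)
  step 11: ref 3 -> HIT, frames=[3,1] (faults so far: 6)
  step 12: ref 3 -> HIT, frames=[3,1] (faults so far: 6)
  step 13: ref 2 -> FAULT, evict 1, frames=[3,2] (faults so far: 7)
  step 14: ref 3 -> HIT, frames=[3,2] (faults so far: 7)
  Optimal total faults: 7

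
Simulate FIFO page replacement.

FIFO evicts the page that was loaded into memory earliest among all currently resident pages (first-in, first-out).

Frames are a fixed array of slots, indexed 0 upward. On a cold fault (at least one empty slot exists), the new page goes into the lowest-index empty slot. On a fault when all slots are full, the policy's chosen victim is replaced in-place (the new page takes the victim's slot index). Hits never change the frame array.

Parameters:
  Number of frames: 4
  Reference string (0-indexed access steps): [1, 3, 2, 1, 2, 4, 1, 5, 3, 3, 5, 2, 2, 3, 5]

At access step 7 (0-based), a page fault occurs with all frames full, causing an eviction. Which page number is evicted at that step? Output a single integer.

Answer: 1

Derivation:
Step 0: ref 1 -> FAULT, frames=[1,-,-,-]
Step 1: ref 3 -> FAULT, frames=[1,3,-,-]
Step 2: ref 2 -> FAULT, frames=[1,3,2,-]
Step 3: ref 1 -> HIT, frames=[1,3,2,-]
Step 4: ref 2 -> HIT, frames=[1,3,2,-]
Step 5: ref 4 -> FAULT, frames=[1,3,2,4]
Step 6: ref 1 -> HIT, frames=[1,3,2,4]
Step 7: ref 5 -> FAULT, evict 1, frames=[5,3,2,4]
At step 7: evicted page 1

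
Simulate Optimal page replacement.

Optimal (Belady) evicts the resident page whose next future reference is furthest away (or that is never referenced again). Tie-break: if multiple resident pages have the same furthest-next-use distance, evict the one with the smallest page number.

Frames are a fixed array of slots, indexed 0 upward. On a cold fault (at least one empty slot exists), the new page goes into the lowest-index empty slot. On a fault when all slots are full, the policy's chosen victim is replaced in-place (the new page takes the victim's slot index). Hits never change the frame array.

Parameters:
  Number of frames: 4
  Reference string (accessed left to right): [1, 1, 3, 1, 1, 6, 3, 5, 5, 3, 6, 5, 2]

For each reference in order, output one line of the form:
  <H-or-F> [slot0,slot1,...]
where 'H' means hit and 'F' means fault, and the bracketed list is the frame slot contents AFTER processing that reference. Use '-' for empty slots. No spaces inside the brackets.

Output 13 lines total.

F [1,-,-,-]
H [1,-,-,-]
F [1,3,-,-]
H [1,3,-,-]
H [1,3,-,-]
F [1,3,6,-]
H [1,3,6,-]
F [1,3,6,5]
H [1,3,6,5]
H [1,3,6,5]
H [1,3,6,5]
H [1,3,6,5]
F [2,3,6,5]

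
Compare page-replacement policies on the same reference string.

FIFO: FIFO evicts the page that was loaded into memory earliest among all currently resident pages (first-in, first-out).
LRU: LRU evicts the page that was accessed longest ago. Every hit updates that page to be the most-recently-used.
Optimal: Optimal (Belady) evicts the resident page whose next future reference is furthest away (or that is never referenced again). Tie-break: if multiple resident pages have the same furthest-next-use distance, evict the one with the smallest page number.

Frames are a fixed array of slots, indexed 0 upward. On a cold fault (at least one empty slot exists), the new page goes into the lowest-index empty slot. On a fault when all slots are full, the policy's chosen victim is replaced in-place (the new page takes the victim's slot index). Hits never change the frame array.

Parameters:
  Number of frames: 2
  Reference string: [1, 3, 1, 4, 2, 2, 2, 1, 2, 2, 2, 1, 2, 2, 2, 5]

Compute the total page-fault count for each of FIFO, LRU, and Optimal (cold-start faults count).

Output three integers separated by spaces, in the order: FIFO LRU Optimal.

--- FIFO ---
  step 0: ref 1 -> FAULT, frames=[1,-] (faults so far: 1)
  step 1: ref 3 -> FAULT, frames=[1,3] (faults so far: 2)
  step 2: ref 1 -> HIT, frames=[1,3] (faults so far: 2)
  step 3: ref 4 -> FAULT, evict 1, frames=[4,3] (faults so far: 3)
  step 4: ref 2 -> FAULT, evict 3, frames=[4,2] (faults so far: 4)
  step 5: ref 2 -> HIT, frames=[4,2] (faults so far: 4)
  step 6: ref 2 -> HIT, frames=[4,2] (faults so far: 4)
  step 7: ref 1 -> FAULT, evict 4, frames=[1,2] (faults so far: 5)
  step 8: ref 2 -> HIT, frames=[1,2] (faults so far: 5)
  step 9: ref 2 -> HIT, frames=[1,2] (faults so far: 5)
  step 10: ref 2 -> HIT, frames=[1,2] (faults so far: 5)
  step 11: ref 1 -> HIT, frames=[1,2] (faults so far: 5)
  step 12: ref 2 -> HIT, frames=[1,2] (faults so far: 5)
  step 13: ref 2 -> HIT, frames=[1,2] (faults so far: 5)
  step 14: ref 2 -> HIT, frames=[1,2] (faults so far: 5)
  step 15: ref 5 -> FAULT, evict 2, frames=[1,5] (faults so far: 6)
  FIFO total faults: 6
--- LRU ---
  step 0: ref 1 -> FAULT, frames=[1,-] (faults so far: 1)
  step 1: ref 3 -> FAULT, frames=[1,3] (faults so far: 2)
  step 2: ref 1 -> HIT, frames=[1,3] (faults so far: 2)
  step 3: ref 4 -> FAULT, evict 3, frames=[1,4] (faults so far: 3)
  step 4: ref 2 -> FAULT, evict 1, frames=[2,4] (faults so far: 4)
  step 5: ref 2 -> HIT, frames=[2,4] (faults so far: 4)
  step 6: ref 2 -> HIT, frames=[2,4] (faults so far: 4)
  step 7: ref 1 -> FAULT, evict 4, frames=[2,1] (faults so far: 5)
  step 8: ref 2 -> HIT, frames=[2,1] (faults so far: 5)
  step 9: ref 2 -> HIT, frames=[2,1] (faults so far: 5)
  step 10: ref 2 -> HIT, frames=[2,1] (faults so far: 5)
  step 11: ref 1 -> HIT, frames=[2,1] (faults so far: 5)
  step 12: ref 2 -> HIT, frames=[2,1] (faults so far: 5)
  step 13: ref 2 -> HIT, frames=[2,1] (faults so far: 5)
  step 14: ref 2 -> HIT, frames=[2,1] (faults so far: 5)
  step 15: ref 5 -> FAULT, evict 1, frames=[2,5] (faults so far: 6)
  LRU total faults: 6
--- Optimal ---
  step 0: ref 1 -> FAULT, frames=[1,-] (faults so far: 1)
  step 1: ref 3 -> FAULT, frames=[1,3] (faults so far: 2)
  step 2: ref 1 -> HIT, frames=[1,3] (faults so far: 2)
  step 3: ref 4 -> FAULT, evict 3, frames=[1,4] (faults so far: 3)
  step 4: ref 2 -> FAULT, evict 4, frames=[1,2] (faults so far: 4)
  step 5: ref 2 -> HIT, frames=[1,2] (faults so far: 4)
  step 6: ref 2 -> HIT, frames=[1,2] (faults so far: 4)
  step 7: ref 1 -> HIT, frames=[1,2] (faults so far: 4)
  step 8: ref 2 -> HIT, frames=[1,2] (faults so far: 4)
  step 9: ref 2 -> HIT, frames=[1,2] (faults so far: 4)
  step 10: ref 2 -> HIT, frames=[1,2] (faults so far: 4)
  step 11: ref 1 -> HIT, frames=[1,2] (faults so far: 4)
  step 12: ref 2 -> HIT, frames=[1,2] (faults so far: 4)
  step 13: ref 2 -> HIT, frames=[1,2] (faults so far: 4)
  step 14: ref 2 -> HIT, frames=[1,2] (faults so far: 4)
  step 15: ref 5 -> FAULT, evict 1, frames=[5,2] (faults so far: 5)
  Optimal total faults: 5

Answer: 6 6 5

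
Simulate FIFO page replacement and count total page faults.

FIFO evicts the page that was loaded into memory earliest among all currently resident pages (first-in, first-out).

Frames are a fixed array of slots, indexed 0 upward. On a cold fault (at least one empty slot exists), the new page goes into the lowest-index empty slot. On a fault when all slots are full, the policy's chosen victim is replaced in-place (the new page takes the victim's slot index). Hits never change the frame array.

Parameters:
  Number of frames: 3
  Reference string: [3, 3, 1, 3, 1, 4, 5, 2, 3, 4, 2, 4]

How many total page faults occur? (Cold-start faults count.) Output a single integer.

Answer: 7

Derivation:
Step 0: ref 3 → FAULT, frames=[3,-,-]
Step 1: ref 3 → HIT, frames=[3,-,-]
Step 2: ref 1 → FAULT, frames=[3,1,-]
Step 3: ref 3 → HIT, frames=[3,1,-]
Step 4: ref 1 → HIT, frames=[3,1,-]
Step 5: ref 4 → FAULT, frames=[3,1,4]
Step 6: ref 5 → FAULT (evict 3), frames=[5,1,4]
Step 7: ref 2 → FAULT (evict 1), frames=[5,2,4]
Step 8: ref 3 → FAULT (evict 4), frames=[5,2,3]
Step 9: ref 4 → FAULT (evict 5), frames=[4,2,3]
Step 10: ref 2 → HIT, frames=[4,2,3]
Step 11: ref 4 → HIT, frames=[4,2,3]
Total faults: 7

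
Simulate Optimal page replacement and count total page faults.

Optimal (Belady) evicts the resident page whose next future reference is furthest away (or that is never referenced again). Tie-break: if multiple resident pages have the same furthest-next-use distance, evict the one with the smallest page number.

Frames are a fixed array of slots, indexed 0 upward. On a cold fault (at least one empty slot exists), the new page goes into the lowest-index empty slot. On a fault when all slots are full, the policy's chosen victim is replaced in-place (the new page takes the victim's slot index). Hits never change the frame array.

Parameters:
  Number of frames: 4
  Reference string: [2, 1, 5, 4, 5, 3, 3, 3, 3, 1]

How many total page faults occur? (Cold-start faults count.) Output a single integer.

Answer: 5

Derivation:
Step 0: ref 2 → FAULT, frames=[2,-,-,-]
Step 1: ref 1 → FAULT, frames=[2,1,-,-]
Step 2: ref 5 → FAULT, frames=[2,1,5,-]
Step 3: ref 4 → FAULT, frames=[2,1,5,4]
Step 4: ref 5 → HIT, frames=[2,1,5,4]
Step 5: ref 3 → FAULT (evict 2), frames=[3,1,5,4]
Step 6: ref 3 → HIT, frames=[3,1,5,4]
Step 7: ref 3 → HIT, frames=[3,1,5,4]
Step 8: ref 3 → HIT, frames=[3,1,5,4]
Step 9: ref 1 → HIT, frames=[3,1,5,4]
Total faults: 5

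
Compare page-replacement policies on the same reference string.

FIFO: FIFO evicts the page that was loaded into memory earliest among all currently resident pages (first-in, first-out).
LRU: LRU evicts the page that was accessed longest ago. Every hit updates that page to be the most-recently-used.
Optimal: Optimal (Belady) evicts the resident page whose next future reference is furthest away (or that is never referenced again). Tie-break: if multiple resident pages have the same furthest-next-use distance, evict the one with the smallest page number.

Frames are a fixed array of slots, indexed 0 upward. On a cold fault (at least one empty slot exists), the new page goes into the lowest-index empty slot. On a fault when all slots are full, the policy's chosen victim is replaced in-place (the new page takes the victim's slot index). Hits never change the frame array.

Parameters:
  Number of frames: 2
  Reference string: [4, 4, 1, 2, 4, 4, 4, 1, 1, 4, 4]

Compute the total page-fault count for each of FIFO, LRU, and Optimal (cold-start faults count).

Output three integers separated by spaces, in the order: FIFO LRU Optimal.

--- FIFO ---
  step 0: ref 4 -> FAULT, frames=[4,-] (faults so far: 1)
  step 1: ref 4 -> HIT, frames=[4,-] (faults so far: 1)
  step 2: ref 1 -> FAULT, frames=[4,1] (faults so far: 2)
  step 3: ref 2 -> FAULT, evict 4, frames=[2,1] (faults so far: 3)
  step 4: ref 4 -> FAULT, evict 1, frames=[2,4] (faults so far: 4)
  step 5: ref 4 -> HIT, frames=[2,4] (faults so far: 4)
  step 6: ref 4 -> HIT, frames=[2,4] (faults so far: 4)
  step 7: ref 1 -> FAULT, evict 2, frames=[1,4] (faults so far: 5)
  step 8: ref 1 -> HIT, frames=[1,4] (faults so far: 5)
  step 9: ref 4 -> HIT, frames=[1,4] (faults so far: 5)
  step 10: ref 4 -> HIT, frames=[1,4] (faults so far: 5)
  FIFO total faults: 5
--- LRU ---
  step 0: ref 4 -> FAULT, frames=[4,-] (faults so far: 1)
  step 1: ref 4 -> HIT, frames=[4,-] (faults so far: 1)
  step 2: ref 1 -> FAULT, frames=[4,1] (faults so far: 2)
  step 3: ref 2 -> FAULT, evict 4, frames=[2,1] (faults so far: 3)
  step 4: ref 4 -> FAULT, evict 1, frames=[2,4] (faults so far: 4)
  step 5: ref 4 -> HIT, frames=[2,4] (faults so far: 4)
  step 6: ref 4 -> HIT, frames=[2,4] (faults so far: 4)
  step 7: ref 1 -> FAULT, evict 2, frames=[1,4] (faults so far: 5)
  step 8: ref 1 -> HIT, frames=[1,4] (faults so far: 5)
  step 9: ref 4 -> HIT, frames=[1,4] (faults so far: 5)
  step 10: ref 4 -> HIT, frames=[1,4] (faults so far: 5)
  LRU total faults: 5
--- Optimal ---
  step 0: ref 4 -> FAULT, frames=[4,-] (faults so far: 1)
  step 1: ref 4 -> HIT, frames=[4,-] (faults so far: 1)
  step 2: ref 1 -> FAULT, frames=[4,1] (faults so far: 2)
  step 3: ref 2 -> FAULT, evict 1, frames=[4,2] (faults so far: 3)
  step 4: ref 4 -> HIT, frames=[4,2] (faults so far: 3)
  step 5: ref 4 -> HIT, frames=[4,2] (faults so far: 3)
  step 6: ref 4 -> HIT, frames=[4,2] (faults so far: 3)
  step 7: ref 1 -> FAULT, evict 2, frames=[4,1] (faults so far: 4)
  step 8: ref 1 -> HIT, frames=[4,1] (faults so far: 4)
  step 9: ref 4 -> HIT, frames=[4,1] (faults so far: 4)
  step 10: ref 4 -> HIT, frames=[4,1] (faults so far: 4)
  Optimal total faults: 4

Answer: 5 5 4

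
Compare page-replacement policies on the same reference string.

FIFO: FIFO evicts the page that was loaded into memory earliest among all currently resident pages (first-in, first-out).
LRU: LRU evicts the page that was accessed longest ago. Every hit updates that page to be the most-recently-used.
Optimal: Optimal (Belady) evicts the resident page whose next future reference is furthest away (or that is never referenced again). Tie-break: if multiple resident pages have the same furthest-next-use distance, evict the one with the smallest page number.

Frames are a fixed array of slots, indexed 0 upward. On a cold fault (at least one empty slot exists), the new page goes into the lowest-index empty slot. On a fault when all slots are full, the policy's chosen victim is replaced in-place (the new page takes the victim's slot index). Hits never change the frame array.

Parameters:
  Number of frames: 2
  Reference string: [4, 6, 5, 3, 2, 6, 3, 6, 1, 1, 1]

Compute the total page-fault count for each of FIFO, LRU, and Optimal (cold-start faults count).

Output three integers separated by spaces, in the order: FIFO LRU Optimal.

Answer: 8 8 7

Derivation:
--- FIFO ---
  step 0: ref 4 -> FAULT, frames=[4,-] (faults so far: 1)
  step 1: ref 6 -> FAULT, frames=[4,6] (faults so far: 2)
  step 2: ref 5 -> FAULT, evict 4, frames=[5,6] (faults so far: 3)
  step 3: ref 3 -> FAULT, evict 6, frames=[5,3] (faults so far: 4)
  step 4: ref 2 -> FAULT, evict 5, frames=[2,3] (faults so far: 5)
  step 5: ref 6 -> FAULT, evict 3, frames=[2,6] (faults so far: 6)
  step 6: ref 3 -> FAULT, evict 2, frames=[3,6] (faults so far: 7)
  step 7: ref 6 -> HIT, frames=[3,6] (faults so far: 7)
  step 8: ref 1 -> FAULT, evict 6, frames=[3,1] (faults so far: 8)
  step 9: ref 1 -> HIT, frames=[3,1] (faults so far: 8)
  step 10: ref 1 -> HIT, frames=[3,1] (faults so far: 8)
  FIFO total faults: 8
--- LRU ---
  step 0: ref 4 -> FAULT, frames=[4,-] (faults so far: 1)
  step 1: ref 6 -> FAULT, frames=[4,6] (faults so far: 2)
  step 2: ref 5 -> FAULT, evict 4, frames=[5,6] (faults so far: 3)
  step 3: ref 3 -> FAULT, evict 6, frames=[5,3] (faults so far: 4)
  step 4: ref 2 -> FAULT, evict 5, frames=[2,3] (faults so far: 5)
  step 5: ref 6 -> FAULT, evict 3, frames=[2,6] (faults so far: 6)
  step 6: ref 3 -> FAULT, evict 2, frames=[3,6] (faults so far: 7)
  step 7: ref 6 -> HIT, frames=[3,6] (faults so far: 7)
  step 8: ref 1 -> FAULT, evict 3, frames=[1,6] (faults so far: 8)
  step 9: ref 1 -> HIT, frames=[1,6] (faults so far: 8)
  step 10: ref 1 -> HIT, frames=[1,6] (faults so far: 8)
  LRU total faults: 8
--- Optimal ---
  step 0: ref 4 -> FAULT, frames=[4,-] (faults so far: 1)
  step 1: ref 6 -> FAULT, frames=[4,6] (faults so far: 2)
  step 2: ref 5 -> FAULT, evict 4, frames=[5,6] (faults so far: 3)
  step 3: ref 3 -> FAULT, evict 5, frames=[3,6] (faults so far: 4)
  step 4: ref 2 -> FAULT, evict 3, frames=[2,6] (faults so far: 5)
  step 5: ref 6 -> HIT, frames=[2,6] (faults so far: 5)
  step 6: ref 3 -> FAULT, evict 2, frames=[3,6] (faults so far: 6)
  step 7: ref 6 -> HIT, frames=[3,6] (faults so far: 6)
  step 8: ref 1 -> FAULT, evict 3, frames=[1,6] (faults so far: 7)
  step 9: ref 1 -> HIT, frames=[1,6] (faults so far: 7)
  step 10: ref 1 -> HIT, frames=[1,6] (faults so far: 7)
  Optimal total faults: 7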